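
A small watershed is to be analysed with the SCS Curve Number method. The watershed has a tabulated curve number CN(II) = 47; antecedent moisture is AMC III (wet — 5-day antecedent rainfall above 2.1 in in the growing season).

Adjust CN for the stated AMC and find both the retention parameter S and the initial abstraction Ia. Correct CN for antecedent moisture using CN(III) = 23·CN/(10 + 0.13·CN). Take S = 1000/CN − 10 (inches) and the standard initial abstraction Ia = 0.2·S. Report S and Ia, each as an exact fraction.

Adjust CN=47 to AMC III: 23·47/(10 + 0.13·47) → 1081 ÷ (1611/100) = 108100/1611 ≈ 67.101
Max retention: S = 1000/(108100/1611) − 10 = 5300/1081 in (≈ 4.903 in)
Initial abstraction Ia = S/5 = (5300/1081)/5 = 1060/1081 ≈ 0.981 in

S = 5300/1081 in ≈ 4.903 in; Ia = 1060/1081 in ≈ 0.981 in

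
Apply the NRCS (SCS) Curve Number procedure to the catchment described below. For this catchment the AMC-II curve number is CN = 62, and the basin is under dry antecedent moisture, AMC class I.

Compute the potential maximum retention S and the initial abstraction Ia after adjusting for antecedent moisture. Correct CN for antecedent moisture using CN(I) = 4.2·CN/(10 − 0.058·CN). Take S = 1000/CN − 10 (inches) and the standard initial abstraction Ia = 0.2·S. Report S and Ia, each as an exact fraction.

S = 9500/651 in ≈ 14.593 in; Ia = 1900/651 in ≈ 2.919 in

CN(I) from CN(II)=62: (4.2·62)/(10 − 0.058·62) = 65100/1601 ≈ 40.662
Retention S: 1000/CN − 10 with CN=40.662 → S = 9500/651 ≈ 14.593 in
Initial abstraction Ia = S/5 = (9500/651)/5 = 1900/651 ≈ 2.919 in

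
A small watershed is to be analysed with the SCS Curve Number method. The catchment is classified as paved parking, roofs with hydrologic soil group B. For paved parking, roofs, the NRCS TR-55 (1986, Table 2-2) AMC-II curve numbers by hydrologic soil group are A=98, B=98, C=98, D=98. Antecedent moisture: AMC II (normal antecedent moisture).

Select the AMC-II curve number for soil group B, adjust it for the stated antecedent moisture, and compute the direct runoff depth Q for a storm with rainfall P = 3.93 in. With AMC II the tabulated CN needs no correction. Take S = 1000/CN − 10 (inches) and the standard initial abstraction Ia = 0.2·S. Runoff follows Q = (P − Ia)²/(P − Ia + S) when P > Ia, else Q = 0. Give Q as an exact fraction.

Q = 363169249/98279300 in ≈ 3.695 in

NRCS table: paved parking, roofs, soil group B → CN(II) = 98
Average conditions: CN = 98 (no AMC adjustment).
Max retention: S = 1000/98 − 10 = 10/49 in (≈ 0.204 in)
Ia = 0.2S: 0.2·0.204 = 0.041 in (exactly 2/49)
P − Ia = 3.930 − 0.041 = 19057/4900 ≈ 3.889 in (> 0, runoff occurs)
Q: (19057/4900)² ÷ (20057/4900) = 363169249/98279300 in (≈ 3.695 in)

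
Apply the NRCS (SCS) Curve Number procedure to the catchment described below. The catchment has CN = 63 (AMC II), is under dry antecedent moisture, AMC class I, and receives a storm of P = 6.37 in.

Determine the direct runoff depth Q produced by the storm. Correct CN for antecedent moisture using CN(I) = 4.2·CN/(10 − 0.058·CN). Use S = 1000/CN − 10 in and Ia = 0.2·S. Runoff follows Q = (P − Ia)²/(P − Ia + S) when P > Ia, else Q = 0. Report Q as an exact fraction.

CN(I) from CN(II)=63: (4.2·63)/(10 − 0.058·63) = 132300/3173 ≈ 41.696
Max retention: S = 1000/(132300/3173) − 10 = 18500/1323 in (≈ 13.983 in)
Ia = 0.2S: 0.2·13.983 = 2.797 in (exactly 3700/1323)
Excess rainfall: 6.370 − 2.797 = 3.573 in; P > Ia so Q > 0
Q: (472751/132300)² ÷ (2322751/132300) = 223493508001/307299957300 in (≈ 0.727 in)

Q = 223493508001/307299957300 in ≈ 0.727 in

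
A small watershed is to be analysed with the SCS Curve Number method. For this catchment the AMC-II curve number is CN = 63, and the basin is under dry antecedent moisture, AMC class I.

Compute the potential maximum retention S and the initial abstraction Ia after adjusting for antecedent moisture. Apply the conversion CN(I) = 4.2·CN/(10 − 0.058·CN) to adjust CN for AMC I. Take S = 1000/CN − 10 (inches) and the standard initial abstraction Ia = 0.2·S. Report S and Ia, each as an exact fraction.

CN(I) from CN(II)=63: (4.2·63)/(10 − 0.058·63) = 132300/3173 ≈ 41.696
Max retention: S = 1000/(132300/3173) − 10 = 18500/1323 in (≈ 13.983 in)
Initial abstraction Ia = S/5 = (18500/1323)/5 = 3700/1323 ≈ 2.797 in

S = 18500/1323 in ≈ 13.983 in; Ia = 3700/1323 in ≈ 2.797 in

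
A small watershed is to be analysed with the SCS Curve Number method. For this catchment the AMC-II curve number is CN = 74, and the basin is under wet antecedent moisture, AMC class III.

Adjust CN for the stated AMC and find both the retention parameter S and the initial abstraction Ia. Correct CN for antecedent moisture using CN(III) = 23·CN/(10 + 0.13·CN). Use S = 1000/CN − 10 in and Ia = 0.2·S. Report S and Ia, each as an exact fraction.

Wet (AMC III): CN(III) = 23·74/(10 + 0.13·74) = 1702/(981/50) = 85100/981 ≈ 86.748
S = 1000/(85100/981) − 10 = 1300/851 in ≈ 1.528 in
Ia = 0.2S: 0.2·1.528 = 0.306 in (exactly 260/851)

S = 1300/851 in ≈ 1.528 in; Ia = 260/851 in ≈ 0.306 in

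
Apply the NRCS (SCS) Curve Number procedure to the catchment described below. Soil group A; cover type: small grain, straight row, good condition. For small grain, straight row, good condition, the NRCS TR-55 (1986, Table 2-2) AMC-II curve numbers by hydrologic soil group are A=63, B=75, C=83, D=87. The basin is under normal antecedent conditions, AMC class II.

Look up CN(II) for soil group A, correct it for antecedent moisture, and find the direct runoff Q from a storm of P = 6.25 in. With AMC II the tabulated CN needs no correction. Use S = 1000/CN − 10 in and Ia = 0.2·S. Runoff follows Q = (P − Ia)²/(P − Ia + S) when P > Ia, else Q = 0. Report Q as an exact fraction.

NRCS table: small grain, straight row, good condition, soil group A → CN(II) = 63
AMC II — tabulated CN = 63 applies directly.
Retention S: 1000/CN − 10 with CN=63.000 → S = 370/63 ≈ 5.873 in
Initial abstraction Ia = S/5 = (370/63)/5 = 74/63 ≈ 1.175 in
P − Ia = 6.250 − 1.175 = 1279/252 ≈ 5.075 in (> 0, runoff occurs)
Runoff Q = (P−Ia)²/(P−Ia+S) = (5.075)²/(5.075+5.873) = 1635841/695268 ≈ 2.353 in

Q = 1635841/695268 in ≈ 2.353 in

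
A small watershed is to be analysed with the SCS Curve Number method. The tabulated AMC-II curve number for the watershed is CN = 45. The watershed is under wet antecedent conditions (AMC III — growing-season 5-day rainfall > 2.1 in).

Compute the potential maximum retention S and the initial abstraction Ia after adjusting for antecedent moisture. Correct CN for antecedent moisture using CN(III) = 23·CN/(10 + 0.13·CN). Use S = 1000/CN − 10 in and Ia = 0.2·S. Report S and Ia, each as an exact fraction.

S = 1100/207 in ≈ 5.314 in; Ia = 220/207 in ≈ 1.063 in

Adjust CN=45 to AMC III: 23·45/(10 + 0.13·45) → 1035 ÷ (317/20) = 20700/317 ≈ 65.300
Retention S: 1000/CN − 10 with CN=65.300 → S = 1100/207 ≈ 5.314 in
Initial abstraction Ia = S/5 = (1100/207)/5 = 220/207 ≈ 1.063 in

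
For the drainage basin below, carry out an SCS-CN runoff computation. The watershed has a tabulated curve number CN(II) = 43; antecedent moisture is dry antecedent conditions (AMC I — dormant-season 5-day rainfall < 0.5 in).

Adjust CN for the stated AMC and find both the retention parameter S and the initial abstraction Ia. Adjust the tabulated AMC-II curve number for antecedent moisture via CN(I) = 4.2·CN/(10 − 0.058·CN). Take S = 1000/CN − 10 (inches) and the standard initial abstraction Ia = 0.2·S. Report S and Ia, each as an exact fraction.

S = 9500/301 in ≈ 31.561 in; Ia = 1900/301 in ≈ 6.312 in

CN(I) from CN(II)=43: (4.2·43)/(10 − 0.058·43) = 30100/1251 ≈ 24.061
Max retention: S = 1000/(30100/1251) − 10 = 9500/301 in (≈ 31.561 in)
Initial abstraction Ia = S/5 = (9500/301)/5 = 1900/301 ≈ 6.312 in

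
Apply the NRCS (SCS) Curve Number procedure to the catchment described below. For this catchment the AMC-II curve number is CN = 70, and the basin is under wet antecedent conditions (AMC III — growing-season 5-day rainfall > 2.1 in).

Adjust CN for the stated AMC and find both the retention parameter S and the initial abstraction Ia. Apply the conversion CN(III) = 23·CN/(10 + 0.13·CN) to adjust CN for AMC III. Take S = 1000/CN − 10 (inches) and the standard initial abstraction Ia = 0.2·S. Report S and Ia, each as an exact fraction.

S = 300/161 in ≈ 1.863 in; Ia = 60/161 in ≈ 0.373 in

Wet (AMC III): CN(III) = 23·70/(10 + 0.13·70) = 1610/(191/10) = 16100/191 ≈ 84.293
S = 1000/(16100/191) − 10 = 300/161 in ≈ 1.863 in
Ia = 0.2·(300/161) = 60/161 in ≈ 0.373 in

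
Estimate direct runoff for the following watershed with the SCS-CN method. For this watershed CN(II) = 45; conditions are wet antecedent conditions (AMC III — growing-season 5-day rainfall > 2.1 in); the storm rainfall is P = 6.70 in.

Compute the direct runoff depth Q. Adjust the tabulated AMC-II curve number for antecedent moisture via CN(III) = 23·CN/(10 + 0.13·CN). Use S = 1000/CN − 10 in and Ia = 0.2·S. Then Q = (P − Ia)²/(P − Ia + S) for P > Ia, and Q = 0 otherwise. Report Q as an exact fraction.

CN(III) from CN(II)=45: (23·45)/(10 + 0.13·45) = 20700/317 ≈ 65.300
Max retention: S = 1000/(20700/317) − 10 = 1100/207 in (≈ 5.314 in)
Ia = 0.2·(1100/207) = 220/207 in ≈ 1.063 in
Since P=6.700 > Ia=1.063: effective rainfall P−Ia = 11669/2070 in
Q = (11669/2070)²/((11669/2070) + 1100/207) = (136165561/4284900)/(22669/2070) = 136165561/46924830 in ≈ 2.902 in

Q = 136165561/46924830 in ≈ 2.902 in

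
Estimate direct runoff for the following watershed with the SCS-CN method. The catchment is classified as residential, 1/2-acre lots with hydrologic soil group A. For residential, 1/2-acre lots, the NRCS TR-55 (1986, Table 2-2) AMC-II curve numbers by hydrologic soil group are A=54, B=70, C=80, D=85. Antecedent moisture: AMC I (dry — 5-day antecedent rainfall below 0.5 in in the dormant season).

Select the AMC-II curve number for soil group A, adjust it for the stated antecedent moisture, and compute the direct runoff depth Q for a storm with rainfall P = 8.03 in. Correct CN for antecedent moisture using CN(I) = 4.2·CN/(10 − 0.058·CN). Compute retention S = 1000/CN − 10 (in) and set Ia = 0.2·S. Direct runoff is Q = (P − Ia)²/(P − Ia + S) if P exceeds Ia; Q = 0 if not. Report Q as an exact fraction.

Q = 50760540601/77979566700 in ≈ 0.651 in

NRCS table: residential, 1/2-acre lots, soil group A → CN(II) = 54
Dry (AMC I): CN(I) = 4.2·54/(10 − 0.058·54) = (1134/5)/(1717/250) = 56700/1717 ≈ 33.023
S = 1000/(56700/1717) − 10 = 11500/567 in ≈ 20.282 in
Initial abstraction Ia = S/5 = (11500/567)/5 = 2300/567 ≈ 4.056 in
P − Ia = 8.030 − 4.056 = 225301/56700 ≈ 3.974 in (> 0, runoff occurs)
Runoff Q = (P−Ia)²/(P−Ia+S) = (3.974)²/(3.974+20.282) = 50760540601/77979566700 ≈ 0.651 in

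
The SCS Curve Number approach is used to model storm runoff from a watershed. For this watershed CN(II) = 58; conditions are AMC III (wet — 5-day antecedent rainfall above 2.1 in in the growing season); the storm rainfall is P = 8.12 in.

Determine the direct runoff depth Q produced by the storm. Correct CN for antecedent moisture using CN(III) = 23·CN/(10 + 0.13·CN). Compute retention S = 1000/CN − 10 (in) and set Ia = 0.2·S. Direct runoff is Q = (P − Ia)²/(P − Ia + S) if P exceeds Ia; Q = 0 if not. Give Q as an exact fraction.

CN(III) from CN(II)=58: (23·58)/(10 + 0.13·58) = 66700/877 ≈ 76.055
Retention S: 1000/CN − 10 with CN=76.055 → S = 2100/667 ≈ 3.148 in
Ia = 0.2S: 0.2·3.148 = 0.630 in (exactly 420/667)
P − Ia = 8.120 − 0.630 = 124901/16675 ≈ 7.490 in (> 0, runoff occurs)
Q: (124901/16675)² ÷ (177401/16675) = 2228608543/422594525 in (≈ 5.274 in)

Q = 2228608543/422594525 in ≈ 5.274 in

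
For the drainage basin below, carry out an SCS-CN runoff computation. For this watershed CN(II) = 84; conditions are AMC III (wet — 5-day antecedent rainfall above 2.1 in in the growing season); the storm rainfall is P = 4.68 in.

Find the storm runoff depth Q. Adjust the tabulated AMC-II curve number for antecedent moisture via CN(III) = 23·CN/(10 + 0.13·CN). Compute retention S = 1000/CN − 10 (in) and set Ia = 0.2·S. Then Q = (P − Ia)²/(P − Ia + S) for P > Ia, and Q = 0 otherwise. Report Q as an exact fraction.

Adjust CN=84 to AMC III: 23·84/(10 + 0.13·84) → 1932 ÷ (523/25) = 48300/523 ≈ 92.352
Retention S: 1000/CN − 10 with CN=92.352 → S = 400/483 ≈ 0.828 in
Initial abstraction Ia = S/5 = (400/483)/5 = 80/483 ≈ 0.166 in
Excess rainfall: 4.680 − 0.166 = 4.514 in; P > Ia so Q > 0
Q = (54511/12075)²/((54511/12075) + 400/483) = (2971449121/145805625)/(64511/12075) = 2971449121/778970325 in ≈ 3.815 in

Q = 2971449121/778970325 in ≈ 3.815 in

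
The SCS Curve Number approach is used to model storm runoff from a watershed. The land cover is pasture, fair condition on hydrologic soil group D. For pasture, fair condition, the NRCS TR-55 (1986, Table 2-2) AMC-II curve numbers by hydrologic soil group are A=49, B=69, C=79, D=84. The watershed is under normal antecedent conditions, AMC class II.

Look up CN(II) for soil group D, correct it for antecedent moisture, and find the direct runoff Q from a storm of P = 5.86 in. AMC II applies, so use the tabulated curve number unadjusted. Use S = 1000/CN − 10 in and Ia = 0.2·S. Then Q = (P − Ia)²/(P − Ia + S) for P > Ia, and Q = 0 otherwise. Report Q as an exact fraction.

Q = 33097009/8140650 in ≈ 4.066 in

NRCS table: pasture, fair condition, soil group D → CN(II) = 84
Average conditions: CN = 84 (no AMC adjustment).
S = 1000/84 − 10 = 40/21 in ≈ 1.905 in
Initial abstraction Ia = S/5 = (40/21)/5 = 8/21 ≈ 0.381 in
Since P=5.860 > Ia=0.381: effective rainfall P−Ia = 5753/1050 in
Q: (5753/1050)² ÷ (7753/1050) = 33097009/8140650 in (≈ 4.066 in)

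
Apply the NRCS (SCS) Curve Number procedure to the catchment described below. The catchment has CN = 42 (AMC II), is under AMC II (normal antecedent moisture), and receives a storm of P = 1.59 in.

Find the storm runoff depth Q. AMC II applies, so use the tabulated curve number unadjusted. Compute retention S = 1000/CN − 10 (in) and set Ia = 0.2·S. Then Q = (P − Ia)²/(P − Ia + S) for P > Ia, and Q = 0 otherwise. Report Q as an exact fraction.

Q = 0 in ≈ 0.000 in

Average conditions: CN = 42 (no AMC adjustment).
Retention S: 1000/CN − 10 with CN=42.000 → S = 290/21 ≈ 13.810 in
Initial abstraction Ia = S/5 = (290/21)/5 = 58/21 ≈ 2.762 in
P = 1.590 ≤ Ia = 2.762 in: entire storm abstracted, Q = 0.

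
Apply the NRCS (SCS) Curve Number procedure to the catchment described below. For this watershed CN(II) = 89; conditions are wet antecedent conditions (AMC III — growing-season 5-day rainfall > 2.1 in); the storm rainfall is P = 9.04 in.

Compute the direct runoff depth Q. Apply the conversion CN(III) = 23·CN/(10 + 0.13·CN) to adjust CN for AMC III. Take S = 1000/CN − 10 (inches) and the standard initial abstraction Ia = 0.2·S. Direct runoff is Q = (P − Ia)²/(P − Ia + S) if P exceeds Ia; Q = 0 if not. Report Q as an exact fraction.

Adjust CN=89 to AMC III: 23·89/(10 + 0.13·89) → 2047 ÷ (2157/100) = 204700/2157 ≈ 94.900
Max retention: S = 1000/(204700/2157) − 10 = 1100/2047 in (≈ 0.537 in)
Ia = 0.2·(1100/2047) = 220/2047 in ≈ 0.107 in
P − Ia = 9.040 − 0.107 = 457122/51175 ≈ 8.933 in (> 0, runoff occurs)
Q = (457122/51175)²/((457122/51175) + 1100/2047) = (208960522884/2618880625)/(484622/51175) = 104480261442/12400265425 in ≈ 8.426 in

Q = 104480261442/12400265425 in ≈ 8.426 in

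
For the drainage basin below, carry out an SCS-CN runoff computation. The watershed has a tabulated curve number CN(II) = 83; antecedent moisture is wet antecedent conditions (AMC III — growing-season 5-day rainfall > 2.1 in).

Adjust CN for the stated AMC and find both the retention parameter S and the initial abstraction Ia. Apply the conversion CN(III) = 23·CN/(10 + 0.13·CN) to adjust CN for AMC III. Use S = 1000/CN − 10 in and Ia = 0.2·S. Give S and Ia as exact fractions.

S = 1700/1909 in ≈ 0.891 in; Ia = 340/1909 in ≈ 0.178 in

Wet (AMC III): CN(III) = 23·83/(10 + 0.13·83) = 1909/(2079/100) = 190900/2079 ≈ 91.823
S = 1000/(190900/2079) − 10 = 1700/1909 in ≈ 0.891 in
Initial abstraction Ia = S/5 = (1700/1909)/5 = 340/1909 ≈ 0.178 in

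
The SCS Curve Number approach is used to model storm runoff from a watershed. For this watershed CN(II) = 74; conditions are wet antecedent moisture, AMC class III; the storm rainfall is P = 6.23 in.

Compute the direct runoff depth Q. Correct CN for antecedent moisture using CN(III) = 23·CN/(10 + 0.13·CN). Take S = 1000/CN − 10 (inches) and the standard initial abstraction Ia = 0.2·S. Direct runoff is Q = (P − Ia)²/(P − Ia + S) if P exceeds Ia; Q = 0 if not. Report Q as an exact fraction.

Q = 254190413929/53968122300 in ≈ 4.710 in

Adjust CN=74 to AMC III: 23·74/(10 + 0.13·74) → 1702 ÷ (981/50) = 85100/981 ≈ 86.748
Max retention: S = 1000/(85100/981) − 10 = 1300/851 in (≈ 1.528 in)
Initial abstraction Ia = S/5 = (1300/851)/5 = 260/851 ≈ 0.306 in
P − Ia = 6.230 − 0.306 = 504173/85100 ≈ 5.924 in (> 0, runoff occurs)
Q: (504173/85100)² ÷ (634173/85100) = 254190413929/53968122300 in (≈ 4.710 in)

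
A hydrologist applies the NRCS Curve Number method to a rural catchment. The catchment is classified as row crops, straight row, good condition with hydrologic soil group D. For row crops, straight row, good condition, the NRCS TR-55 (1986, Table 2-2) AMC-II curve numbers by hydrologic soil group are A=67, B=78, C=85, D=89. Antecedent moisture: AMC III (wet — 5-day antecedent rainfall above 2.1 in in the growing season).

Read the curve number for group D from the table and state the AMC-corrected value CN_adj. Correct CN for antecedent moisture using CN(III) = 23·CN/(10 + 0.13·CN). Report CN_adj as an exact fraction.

NRCS table: row crops, straight row, good condition, soil group D → CN(II) = 89
CN(III) from CN(II)=89: (23·89)/(10 + 0.13·89) = 204700/2157 ≈ 94.900

CN_adj = 204700/2157 ≈ 94.900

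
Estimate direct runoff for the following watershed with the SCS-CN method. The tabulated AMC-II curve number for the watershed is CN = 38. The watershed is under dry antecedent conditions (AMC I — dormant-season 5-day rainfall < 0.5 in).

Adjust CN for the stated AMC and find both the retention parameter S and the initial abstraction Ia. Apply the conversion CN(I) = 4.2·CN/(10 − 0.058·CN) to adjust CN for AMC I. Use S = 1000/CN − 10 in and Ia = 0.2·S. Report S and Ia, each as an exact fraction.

S = 15500/399 in ≈ 38.847 in; Ia = 3100/399 in ≈ 7.769 in

CN(I) from CN(II)=38: (4.2·38)/(10 − 0.058·38) = 39900/1949 ≈ 20.472
S = 1000/(39900/1949) − 10 = 15500/399 in ≈ 38.847 in
Ia = 0.2S: 0.2·38.847 = 7.769 in (exactly 3100/399)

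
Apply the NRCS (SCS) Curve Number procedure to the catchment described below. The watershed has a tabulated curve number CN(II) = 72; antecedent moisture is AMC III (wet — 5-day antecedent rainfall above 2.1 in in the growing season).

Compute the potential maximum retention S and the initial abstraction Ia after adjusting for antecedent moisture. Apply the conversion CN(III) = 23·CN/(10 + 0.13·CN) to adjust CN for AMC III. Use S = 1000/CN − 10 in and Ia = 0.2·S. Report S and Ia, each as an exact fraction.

S = 350/207 in ≈ 1.691 in; Ia = 70/207 in ≈ 0.338 in

CN(III) from CN(II)=72: (23·72)/(10 + 0.13·72) = 10350/121 ≈ 85.537
S = 1000/(10350/121) − 10 = 350/207 in ≈ 1.691 in
Initial abstraction Ia = S/5 = (350/207)/5 = 70/207 ≈ 0.338 in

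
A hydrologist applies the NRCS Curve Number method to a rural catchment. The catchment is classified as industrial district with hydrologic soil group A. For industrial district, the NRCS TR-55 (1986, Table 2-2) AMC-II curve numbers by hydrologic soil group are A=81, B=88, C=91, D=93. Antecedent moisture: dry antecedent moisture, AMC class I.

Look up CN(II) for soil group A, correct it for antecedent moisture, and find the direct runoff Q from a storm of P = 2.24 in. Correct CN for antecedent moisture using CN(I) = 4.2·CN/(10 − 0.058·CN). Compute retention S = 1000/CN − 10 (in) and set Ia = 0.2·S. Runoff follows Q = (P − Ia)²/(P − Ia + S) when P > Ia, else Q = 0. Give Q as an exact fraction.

Q = 285079442/1516313925 in ≈ 0.188 in

NRCS table: industrial district, soil group A → CN(II) = 81
Adjust CN=81 to AMC I: 4.2·81/(10 − 0.058·81) → (1701/5) ÷ (2651/500) = 170100/2651 ≈ 64.164
Retention S: 1000/CN − 10 with CN=64.164 → S = 9500/1701 ≈ 5.585 in
Ia = 0.2S: 0.2·5.585 = 1.117 in (exactly 1900/1701)
Excess rainfall: 2.240 − 1.117 = 1.123 in; P > Ia so Q > 0
Q = (47756/42525)²/((47756/42525) + 9500/1701) = (2280635536/1808375625)/(285256/42525) = 285079442/1516313925 in ≈ 0.188 in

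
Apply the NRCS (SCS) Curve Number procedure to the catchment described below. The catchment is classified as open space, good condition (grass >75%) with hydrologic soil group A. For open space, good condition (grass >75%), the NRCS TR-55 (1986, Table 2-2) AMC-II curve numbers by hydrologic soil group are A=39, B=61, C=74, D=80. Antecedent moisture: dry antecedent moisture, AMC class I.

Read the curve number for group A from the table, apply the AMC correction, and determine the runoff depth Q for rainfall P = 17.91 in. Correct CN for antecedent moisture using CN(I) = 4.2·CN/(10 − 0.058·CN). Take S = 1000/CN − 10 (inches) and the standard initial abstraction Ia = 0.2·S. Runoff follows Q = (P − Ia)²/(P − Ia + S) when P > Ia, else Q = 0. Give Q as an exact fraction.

Q = 734155935241/319969295100 in ≈ 2.294 in

NRCS table: open space, good condition (grass >75%), soil group A → CN(II) = 39
Dry (AMC I): CN(I) = 4.2·39/(10 − 0.058·39) = (819/5)/(3869/500) = 81900/3869 ≈ 21.168
S = 1000/(81900/3869) − 10 = 30500/819 in ≈ 37.241 in
Ia = 0.2S: 0.2·37.241 = 7.448 in (exactly 6100/819)
P − Ia = 17.910 − 7.448 = 856829/81900 ≈ 10.462 in (> 0, runoff occurs)
Q = (856829/81900)²/((856829/81900) + 30500/819) = (734155935241/6707610000)/(3906829/81900) = 734155935241/319969295100 in ≈ 2.294 in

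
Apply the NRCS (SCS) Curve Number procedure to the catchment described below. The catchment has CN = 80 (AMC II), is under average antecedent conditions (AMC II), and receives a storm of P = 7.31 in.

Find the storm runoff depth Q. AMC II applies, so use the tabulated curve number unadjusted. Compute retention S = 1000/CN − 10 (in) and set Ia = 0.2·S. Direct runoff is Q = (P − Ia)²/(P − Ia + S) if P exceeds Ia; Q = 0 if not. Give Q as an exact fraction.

Q = 463761/93100 in ≈ 4.981 in

CN(II) = 80; AMC II needs no correction.
Max retention: S = 1000/80 − 10 = 5/2 in (≈ 2.500 in)
Ia = 0.2·(5/2) = 1/2 in ≈ 0.500 in
P − Ia = 7.310 − 0.500 = 681/100 ≈ 6.810 in (> 0, runoff occurs)
Q = (681/100)²/((681/100) + 5/2) = (463761/10000)/(931/100) = 463761/93100 in ≈ 4.981 in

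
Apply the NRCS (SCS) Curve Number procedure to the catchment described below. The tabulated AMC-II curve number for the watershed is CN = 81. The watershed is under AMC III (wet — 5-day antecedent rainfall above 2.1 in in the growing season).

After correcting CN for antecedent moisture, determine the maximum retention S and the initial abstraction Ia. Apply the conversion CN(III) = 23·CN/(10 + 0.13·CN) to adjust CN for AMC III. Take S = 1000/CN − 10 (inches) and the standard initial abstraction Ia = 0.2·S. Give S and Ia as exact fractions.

CN(III) from CN(II)=81: (23·81)/(10 + 0.13·81) = 186300/2053 ≈ 90.745
Retention S: 1000/CN − 10 with CN=90.745 → S = 1900/1863 ≈ 1.020 in
Ia = 0.2·(1900/1863) = 380/1863 in ≈ 0.204 in

S = 1900/1863 in ≈ 1.020 in; Ia = 380/1863 in ≈ 0.204 in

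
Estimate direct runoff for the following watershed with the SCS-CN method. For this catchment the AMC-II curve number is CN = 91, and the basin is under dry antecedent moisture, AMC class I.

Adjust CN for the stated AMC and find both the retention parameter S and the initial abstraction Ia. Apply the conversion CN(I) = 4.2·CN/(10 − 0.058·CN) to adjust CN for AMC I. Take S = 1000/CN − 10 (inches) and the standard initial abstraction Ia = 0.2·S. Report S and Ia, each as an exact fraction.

S = 1500/637 in ≈ 2.355 in; Ia = 300/637 in ≈ 0.471 in

Dry (AMC I): CN(I) = 4.2·91/(10 − 0.058·91) = (1911/5)/(2361/500) = 63700/787 ≈ 80.940
Retention S: 1000/CN − 10 with CN=80.940 → S = 1500/637 ≈ 2.355 in
Initial abstraction Ia = S/5 = (1500/637)/5 = 300/637 ≈ 0.471 in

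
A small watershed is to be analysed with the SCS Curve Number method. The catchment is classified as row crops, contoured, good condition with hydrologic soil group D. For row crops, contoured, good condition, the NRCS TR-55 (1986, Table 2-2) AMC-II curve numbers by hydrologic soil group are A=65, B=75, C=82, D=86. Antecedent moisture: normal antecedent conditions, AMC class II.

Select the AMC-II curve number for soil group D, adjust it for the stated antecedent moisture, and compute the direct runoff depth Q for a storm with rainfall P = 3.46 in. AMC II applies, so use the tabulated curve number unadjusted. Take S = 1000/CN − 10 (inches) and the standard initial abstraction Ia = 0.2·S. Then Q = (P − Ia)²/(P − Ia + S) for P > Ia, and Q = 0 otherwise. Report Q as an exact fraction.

NRCS table: row crops, contoured, good condition, soil group D → CN(II) = 86
Average conditions: CN = 86 (no AMC adjustment).
Max retention: S = 1000/86 − 10 = 70/43 in (≈ 1.628 in)
Ia = 0.2·(70/43) = 14/43 in ≈ 0.326 in
P − Ia = 3.460 − 0.326 = 6739/2150 ≈ 3.134 in (> 0, runoff occurs)
Runoff Q = (P−Ia)²/(P−Ia+S) = (3.134)²/(3.134+1.628) = 45414121/22013850 ≈ 2.063 in

Q = 45414121/22013850 in ≈ 2.063 in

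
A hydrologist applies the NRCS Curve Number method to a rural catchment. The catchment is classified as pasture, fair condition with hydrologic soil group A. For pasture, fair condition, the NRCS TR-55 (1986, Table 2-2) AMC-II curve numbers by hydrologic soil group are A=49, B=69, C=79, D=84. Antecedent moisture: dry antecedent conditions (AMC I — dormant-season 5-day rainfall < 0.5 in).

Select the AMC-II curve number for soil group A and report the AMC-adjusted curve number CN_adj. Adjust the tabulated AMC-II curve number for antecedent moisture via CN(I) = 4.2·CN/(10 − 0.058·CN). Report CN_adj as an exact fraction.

CN_adj = 34300/1193 ≈ 28.751

NRCS table: pasture, fair condition, soil group A → CN(II) = 49
Adjust CN=49 to AMC I: 4.2·49/(10 − 0.058·49) → (1029/5) ÷ (3579/500) = 34300/1193 ≈ 28.751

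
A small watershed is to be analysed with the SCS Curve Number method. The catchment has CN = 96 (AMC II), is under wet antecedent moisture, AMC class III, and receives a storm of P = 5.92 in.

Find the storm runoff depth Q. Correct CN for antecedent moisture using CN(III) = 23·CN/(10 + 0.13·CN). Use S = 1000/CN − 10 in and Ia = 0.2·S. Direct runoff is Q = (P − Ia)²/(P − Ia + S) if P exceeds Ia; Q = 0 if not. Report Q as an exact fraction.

Q = 412049401/72187800 in ≈ 5.708 in

CN(III) from CN(II)=96: (23·96)/(10 + 0.13·96) = 27600/281 ≈ 98.221
Max retention: S = 1000/(27600/281) − 10 = 25/138 in (≈ 0.181 in)
Initial abstraction Ia = S/5 = (25/138)/5 = 5/138 ≈ 0.036 in
Excess rainfall: 5.920 − 0.036 = 5.884 in; P > Ia so Q > 0
Q = (20299/3450)²/((20299/3450) + 25/138) = (412049401/11902500)/(10462/1725) = 412049401/72187800 in ≈ 5.708 in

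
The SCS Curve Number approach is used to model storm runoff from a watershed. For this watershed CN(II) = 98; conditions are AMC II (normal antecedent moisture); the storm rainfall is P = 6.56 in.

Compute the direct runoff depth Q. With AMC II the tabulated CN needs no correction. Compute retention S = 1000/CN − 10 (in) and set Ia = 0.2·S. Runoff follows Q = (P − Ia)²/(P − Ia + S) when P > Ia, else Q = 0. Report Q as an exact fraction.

Q = 15944049/2522275 in ≈ 6.321 in

AMC II — tabulated CN = 98 applies directly.
S = 1000/98 − 10 = 10/49 in ≈ 0.204 in
Ia = 0.2·(10/49) = 2/49 in ≈ 0.041 in
Excess rainfall: 6.560 − 0.041 = 6.519 in; P > Ia so Q > 0
Q = (7986/1225)²/((7986/1225) + 10/49) = (63776196/1500625)/(8236/1225) = 15944049/2522275 in ≈ 6.321 in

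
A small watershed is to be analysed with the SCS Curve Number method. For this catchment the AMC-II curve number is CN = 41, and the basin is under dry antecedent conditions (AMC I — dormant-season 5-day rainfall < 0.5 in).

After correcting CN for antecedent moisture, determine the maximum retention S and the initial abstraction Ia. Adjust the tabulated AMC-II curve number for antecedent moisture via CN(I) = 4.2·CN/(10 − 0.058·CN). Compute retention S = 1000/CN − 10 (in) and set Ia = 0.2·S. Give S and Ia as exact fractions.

S = 29500/861 in ≈ 34.262 in; Ia = 5900/861 in ≈ 6.852 in

Dry (AMC I): CN(I) = 4.2·41/(10 − 0.058·41) = (861/5)/(3811/500) = 86100/3811 ≈ 22.592
S = 1000/(86100/3811) − 10 = 29500/861 in ≈ 34.262 in
Initial abstraction Ia = S/5 = (29500/861)/5 = 5900/861 ≈ 6.852 in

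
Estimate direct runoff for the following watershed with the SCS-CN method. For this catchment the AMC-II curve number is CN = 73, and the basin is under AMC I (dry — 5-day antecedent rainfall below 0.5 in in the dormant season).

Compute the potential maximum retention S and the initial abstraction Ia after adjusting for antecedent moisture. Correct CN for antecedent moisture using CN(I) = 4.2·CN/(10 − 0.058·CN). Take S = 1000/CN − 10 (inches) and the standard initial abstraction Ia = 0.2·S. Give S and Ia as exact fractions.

Dry (AMC I): CN(I) = 4.2·73/(10 − 0.058·73) = (1533/5)/(2883/500) = 51100/961 ≈ 53.174
Max retention: S = 1000/(51100/961) − 10 = 4500/511 in (≈ 8.806 in)
Initial abstraction Ia = S/5 = (4500/511)/5 = 900/511 ≈ 1.761 in

S = 4500/511 in ≈ 8.806 in; Ia = 900/511 in ≈ 1.761 in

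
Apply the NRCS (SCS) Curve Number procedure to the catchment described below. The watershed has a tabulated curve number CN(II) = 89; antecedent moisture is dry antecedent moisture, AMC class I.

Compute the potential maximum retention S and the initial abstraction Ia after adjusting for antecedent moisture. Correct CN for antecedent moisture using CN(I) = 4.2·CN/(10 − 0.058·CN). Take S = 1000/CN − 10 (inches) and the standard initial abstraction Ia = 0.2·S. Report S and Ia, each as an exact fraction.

S = 5500/1869 in ≈ 2.943 in; Ia = 1100/1869 in ≈ 0.589 in

CN(I) from CN(II)=89: (4.2·89)/(10 − 0.058·89) = 186900/2419 ≈ 77.263
Retention S: 1000/CN − 10 with CN=77.263 → S = 5500/1869 ≈ 2.943 in
Ia = 0.2S: 0.2·2.943 = 0.589 in (exactly 1100/1869)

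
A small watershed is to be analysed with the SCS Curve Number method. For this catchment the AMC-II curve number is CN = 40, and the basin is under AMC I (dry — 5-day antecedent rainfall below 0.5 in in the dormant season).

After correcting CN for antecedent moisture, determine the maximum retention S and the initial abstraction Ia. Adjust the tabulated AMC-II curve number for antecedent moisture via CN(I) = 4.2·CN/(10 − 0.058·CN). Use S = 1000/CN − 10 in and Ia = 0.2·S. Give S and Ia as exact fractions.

S = 250/7 in ≈ 35.714 in; Ia = 50/7 in ≈ 7.143 in

CN(I) from CN(II)=40: (4.2·40)/(10 − 0.058·40) = 175/8 ≈ 21.875
Max retention: S = 1000/(175/8) − 10 = 250/7 in (≈ 35.714 in)
Ia = 0.2S: 0.2·35.714 = 7.143 in (exactly 50/7)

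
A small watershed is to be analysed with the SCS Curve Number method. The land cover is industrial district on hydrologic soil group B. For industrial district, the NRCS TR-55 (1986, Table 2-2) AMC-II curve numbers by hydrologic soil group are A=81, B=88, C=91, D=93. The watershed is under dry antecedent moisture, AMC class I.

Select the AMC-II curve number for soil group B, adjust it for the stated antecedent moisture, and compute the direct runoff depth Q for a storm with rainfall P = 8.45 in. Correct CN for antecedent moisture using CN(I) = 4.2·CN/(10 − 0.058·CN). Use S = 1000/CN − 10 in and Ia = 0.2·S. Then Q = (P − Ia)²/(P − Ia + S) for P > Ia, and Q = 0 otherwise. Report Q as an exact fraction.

NRCS table: industrial district, soil group B → CN(II) = 88
Dry (AMC I): CN(I) = 4.2·88/(10 − 0.058·88) = (1848/5)/(612/125) = 3850/51 ≈ 75.490
Retention S: 1000/CN − 10 with CN=75.490 → S = 250/77 ≈ 3.247 in
Ia = 0.2S: 0.2·3.247 = 0.649 in (exactly 50/77)
Since P=8.450 > Ia=0.649: effective rainfall P−Ia = 12013/1540 in
Q: (12013/1540)² ÷ (17013/1540) = 144312169/26200020 in (≈ 5.508 in)

Q = 144312169/26200020 in ≈ 5.508 in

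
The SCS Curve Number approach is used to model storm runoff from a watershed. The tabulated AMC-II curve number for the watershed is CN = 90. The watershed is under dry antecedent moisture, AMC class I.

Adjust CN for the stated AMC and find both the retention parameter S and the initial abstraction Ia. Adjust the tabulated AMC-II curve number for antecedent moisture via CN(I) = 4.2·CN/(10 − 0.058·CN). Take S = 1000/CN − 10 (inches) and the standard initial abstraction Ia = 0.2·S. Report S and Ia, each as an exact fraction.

Dry (AMC I): CN(I) = 4.2·90/(10 − 0.058·90) = 378/(239/50) = 18900/239 ≈ 79.079
S = 1000/(18900/239) − 10 = 500/189 in ≈ 2.646 in
Ia = 0.2·(500/189) = 100/189 in ≈ 0.529 in

S = 500/189 in ≈ 2.646 in; Ia = 100/189 in ≈ 0.529 in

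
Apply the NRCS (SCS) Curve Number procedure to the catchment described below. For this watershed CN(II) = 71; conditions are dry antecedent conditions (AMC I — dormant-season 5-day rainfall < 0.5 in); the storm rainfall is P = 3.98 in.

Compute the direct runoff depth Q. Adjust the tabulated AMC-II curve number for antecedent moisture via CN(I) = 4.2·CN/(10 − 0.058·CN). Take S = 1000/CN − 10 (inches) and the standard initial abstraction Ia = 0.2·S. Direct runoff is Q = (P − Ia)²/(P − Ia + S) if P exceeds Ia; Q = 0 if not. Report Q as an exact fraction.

Q = 23015620681/65358655950 in ≈ 0.352 in

Dry (AMC I): CN(I) = 4.2·71/(10 − 0.058·71) = (1491/5)/(2941/500) = 149100/2941 ≈ 50.697
S = 1000/(149100/2941) − 10 = 14500/1491 in ≈ 9.725 in
Ia = 0.2·(14500/1491) = 2900/1491 in ≈ 1.945 in
Since P=3.980 > Ia=1.945: effective rainfall P−Ia = 151709/74550 in
Runoff Q = (P−Ia)²/(P−Ia+S) = (2.035)²/(2.035+9.725) = 23015620681/65358655950 ≈ 0.352 in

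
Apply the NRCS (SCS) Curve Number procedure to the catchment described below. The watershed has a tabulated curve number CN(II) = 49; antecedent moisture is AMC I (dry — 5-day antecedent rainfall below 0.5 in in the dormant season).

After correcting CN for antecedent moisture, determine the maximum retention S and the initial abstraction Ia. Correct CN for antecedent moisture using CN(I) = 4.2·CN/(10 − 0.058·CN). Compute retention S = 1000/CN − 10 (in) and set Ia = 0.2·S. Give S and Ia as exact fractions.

S = 8500/343 in ≈ 24.781 in; Ia = 1700/343 in ≈ 4.956 in

CN(I) from CN(II)=49: (4.2·49)/(10 − 0.058·49) = 34300/1193 ≈ 28.751
Retention S: 1000/CN − 10 with CN=28.751 → S = 8500/343 ≈ 24.781 in
Ia = 0.2·(8500/343) = 1700/343 in ≈ 4.956 in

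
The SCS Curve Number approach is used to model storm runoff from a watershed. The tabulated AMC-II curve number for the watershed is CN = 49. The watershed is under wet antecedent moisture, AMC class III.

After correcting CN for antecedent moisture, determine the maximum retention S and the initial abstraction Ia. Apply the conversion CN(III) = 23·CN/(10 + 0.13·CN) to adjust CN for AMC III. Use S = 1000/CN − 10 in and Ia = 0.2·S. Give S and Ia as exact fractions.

Adjust CN=49 to AMC III: 23·49/(10 + 0.13·49) → 1127 ÷ (1637/100) = 112700/1637 ≈ 68.845
S = 1000/(112700/1637) − 10 = 5100/1127 in ≈ 4.525 in
Ia = 0.2·(5100/1127) = 1020/1127 in ≈ 0.905 in

S = 5100/1127 in ≈ 4.525 in; Ia = 1020/1127 in ≈ 0.905 in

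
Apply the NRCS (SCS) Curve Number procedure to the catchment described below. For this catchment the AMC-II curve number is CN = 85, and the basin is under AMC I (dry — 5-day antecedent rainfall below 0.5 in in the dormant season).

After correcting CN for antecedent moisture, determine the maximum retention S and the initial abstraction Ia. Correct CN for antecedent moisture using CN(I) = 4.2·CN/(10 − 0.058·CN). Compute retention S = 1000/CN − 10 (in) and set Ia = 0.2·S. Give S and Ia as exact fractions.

S = 500/119 in ≈ 4.202 in; Ia = 100/119 in ≈ 0.840 in

Adjust CN=85 to AMC I: 4.2·85/(10 − 0.058·85) → 357 ÷ (507/100) = 11900/169 ≈ 70.414
Max retention: S = 1000/(11900/169) − 10 = 500/119 in (≈ 4.202 in)
Initial abstraction Ia = S/5 = (500/119)/5 = 100/119 ≈ 0.840 in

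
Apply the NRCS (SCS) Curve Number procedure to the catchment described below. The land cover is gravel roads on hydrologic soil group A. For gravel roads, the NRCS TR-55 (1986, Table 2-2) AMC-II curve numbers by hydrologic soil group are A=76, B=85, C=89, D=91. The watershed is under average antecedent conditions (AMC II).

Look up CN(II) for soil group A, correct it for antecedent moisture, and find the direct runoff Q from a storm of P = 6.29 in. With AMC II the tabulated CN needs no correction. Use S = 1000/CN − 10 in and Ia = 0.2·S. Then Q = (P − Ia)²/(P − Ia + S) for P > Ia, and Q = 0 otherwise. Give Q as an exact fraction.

NRCS table: gravel roads, soil group A → CN(II) = 76
CN(II) = 76; AMC II needs no correction.
Max retention: S = 1000/76 − 10 = 60/19 in (≈ 3.158 in)
Ia = 0.2·(60/19) = 12/19 in ≈ 0.632 in
Since P=6.290 > Ia=0.632: effective rainfall P−Ia = 10751/1900 in
Runoff Q = (P−Ia)²/(P−Ia+S) = (5.658)²/(5.658+3.158) = 115584001/31826900 ≈ 3.632 in

Q = 115584001/31826900 in ≈ 3.632 in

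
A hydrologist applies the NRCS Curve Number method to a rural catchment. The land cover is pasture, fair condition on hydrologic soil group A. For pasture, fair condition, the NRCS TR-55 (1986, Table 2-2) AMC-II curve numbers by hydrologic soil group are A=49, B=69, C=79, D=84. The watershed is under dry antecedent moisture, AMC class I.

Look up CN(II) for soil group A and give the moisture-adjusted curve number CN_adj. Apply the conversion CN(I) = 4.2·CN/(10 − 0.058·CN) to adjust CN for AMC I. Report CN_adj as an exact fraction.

NRCS table: pasture, fair condition, soil group A → CN(II) = 49
Dry (AMC I): CN(I) = 4.2·49/(10 − 0.058·49) = (1029/5)/(3579/500) = 34300/1193 ≈ 28.751

CN_adj = 34300/1193 ≈ 28.751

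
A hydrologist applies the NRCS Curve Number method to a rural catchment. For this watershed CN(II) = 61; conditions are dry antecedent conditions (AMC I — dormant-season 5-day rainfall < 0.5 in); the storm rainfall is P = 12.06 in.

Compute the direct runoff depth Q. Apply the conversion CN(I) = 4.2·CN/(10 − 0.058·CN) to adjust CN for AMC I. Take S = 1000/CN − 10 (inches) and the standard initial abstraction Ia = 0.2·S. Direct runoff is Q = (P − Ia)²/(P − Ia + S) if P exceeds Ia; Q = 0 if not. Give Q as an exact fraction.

CN(I) from CN(II)=61: (4.2·61)/(10 − 0.058·61) = 42700/1077 ≈ 39.647
Max retention: S = 1000/(42700/1077) − 10 = 6500/427 in (≈ 15.222 in)
Ia = 0.2S: 0.2·15.222 = 3.044 in (exactly 1300/427)
Excess rainfall: 12.060 − 3.044 = 9.016 in; P > Ia so Q > 0
Q = (192481/21350)²/((192481/21350) + 6500/427) = (37048935361/455822500)/(517481/21350) = 37048935361/11048219350 in ≈ 3.353 in

Q = 37048935361/11048219350 in ≈ 3.353 in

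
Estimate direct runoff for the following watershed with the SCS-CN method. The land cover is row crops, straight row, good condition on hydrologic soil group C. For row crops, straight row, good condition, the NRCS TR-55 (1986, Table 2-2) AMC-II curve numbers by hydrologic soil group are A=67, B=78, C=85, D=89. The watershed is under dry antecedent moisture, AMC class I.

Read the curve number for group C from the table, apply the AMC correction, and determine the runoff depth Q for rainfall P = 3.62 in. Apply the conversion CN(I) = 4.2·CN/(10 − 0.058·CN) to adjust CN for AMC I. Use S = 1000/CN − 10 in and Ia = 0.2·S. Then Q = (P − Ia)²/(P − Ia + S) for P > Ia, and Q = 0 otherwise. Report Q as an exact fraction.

NRCS table: row crops, straight row, good condition, soil group C → CN(II) = 85
Dry (AMC I): CN(I) = 4.2·85/(10 − 0.058·85) = 357/(507/100) = 11900/169 ≈ 70.414
Retention S: 1000/CN − 10 with CN=70.414 → S = 500/119 ≈ 4.202 in
Ia = 0.2·(500/119) = 100/119 in ≈ 0.840 in
P − Ia = 3.620 − 0.840 = 16539/5950 ≈ 2.780 in (> 0, runoff occurs)
Q = (16539/5950)²/((16539/5950) + 500/119) = (273538521/35402500)/(41539/5950) = 273538521/247157050 in ≈ 1.107 in

Q = 273538521/247157050 in ≈ 1.107 in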